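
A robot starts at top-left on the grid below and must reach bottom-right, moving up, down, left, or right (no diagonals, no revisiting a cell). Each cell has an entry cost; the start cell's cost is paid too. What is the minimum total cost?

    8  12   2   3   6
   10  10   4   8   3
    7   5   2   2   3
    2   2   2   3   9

Path r0c0→r0c1→r0c2→r1c2→r2c2→r2c3→r2c4→r3c4: 8 + 12 + 2 + 4 + 2 + 2 + 3 + 9 = 42.

42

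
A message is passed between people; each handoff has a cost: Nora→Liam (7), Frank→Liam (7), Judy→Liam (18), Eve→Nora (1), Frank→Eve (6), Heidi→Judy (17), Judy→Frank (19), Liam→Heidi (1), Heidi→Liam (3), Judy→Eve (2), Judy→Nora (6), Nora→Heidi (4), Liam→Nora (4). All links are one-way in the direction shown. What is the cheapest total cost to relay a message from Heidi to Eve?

Candidate routes:
Heidi - Judy - Frank - Eve: 17 + 19 + 6 = 42
Heidi - Judy - Eve: 17 + 2 = 19
Shortest: 19.

19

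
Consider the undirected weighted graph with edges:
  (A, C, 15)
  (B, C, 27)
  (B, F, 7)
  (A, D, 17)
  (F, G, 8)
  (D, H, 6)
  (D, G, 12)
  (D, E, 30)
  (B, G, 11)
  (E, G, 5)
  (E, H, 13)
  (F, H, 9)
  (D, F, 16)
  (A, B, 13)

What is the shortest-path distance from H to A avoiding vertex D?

29

Comparing a few candidate routes:
H-E-G-F-B-A: 13 + 5 + 8 + 7 + 13 = 46
H-F-G-B-A: 9 + 8 + 11 + 13 = 41
H-E-G-B-A: 13 + 5 + 11 + 13 = 42
H-F-B-A: 9 + 7 + 13 = 29
Best route has total 29.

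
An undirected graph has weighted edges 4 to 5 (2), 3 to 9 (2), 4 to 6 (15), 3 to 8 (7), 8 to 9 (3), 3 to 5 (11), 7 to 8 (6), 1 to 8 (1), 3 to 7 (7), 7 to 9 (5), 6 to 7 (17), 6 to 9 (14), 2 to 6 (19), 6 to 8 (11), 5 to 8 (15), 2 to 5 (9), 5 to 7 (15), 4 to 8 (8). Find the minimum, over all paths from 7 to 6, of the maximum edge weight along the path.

Checking several routes:
7 - 9 - 3 - 8 - 6: max(5, 2, 7, 11) = 11
7 - 9 - 3 - 5 - 4 - 8 - 6: max(5, 2, 11, 2, 8, 11) = 11
7 - 3 - 9 - 8 - 6: max(7, 2, 3, 11) = 11
7 - 3 - 5 - 4 - 8 - 6: max(7, 11, 2, 8, 11) = 11
7 - 3 - 8 - 6: max(7, 7, 11) = 11
The minimum achievable maximum is 11.

11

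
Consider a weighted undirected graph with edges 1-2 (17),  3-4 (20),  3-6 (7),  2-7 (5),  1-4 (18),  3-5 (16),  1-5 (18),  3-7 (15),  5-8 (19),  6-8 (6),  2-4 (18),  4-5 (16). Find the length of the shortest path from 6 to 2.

A few of the 6→2 routes:
6 - 3 - 4 - 2: 7 + 20 + 18 = 45
6 - 3 - 5 - 4 - 2: 7 + 16 + 16 + 18 = 57
6 - 3 - 7 - 2: 7 + 15 + 5 = 27
Best route has total 27.

27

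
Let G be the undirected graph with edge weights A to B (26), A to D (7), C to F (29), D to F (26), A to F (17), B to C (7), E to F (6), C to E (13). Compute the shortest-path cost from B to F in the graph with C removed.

Candidate routes:
B - A - D - F: 26 + 7 + 26 = 59
B - A - F: 26 + 17 = 43
Best route has total 43.

43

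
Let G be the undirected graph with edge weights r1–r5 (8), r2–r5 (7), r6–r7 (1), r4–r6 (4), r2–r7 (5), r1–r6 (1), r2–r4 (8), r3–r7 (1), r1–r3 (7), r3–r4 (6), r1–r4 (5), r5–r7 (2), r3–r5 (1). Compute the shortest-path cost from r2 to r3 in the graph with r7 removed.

Checking several routes:
r2 -> r4 -> r3: 8 + 6 = 14
r2 -> r4 -> r6 -> r1 -> r3: 8 + 4 + 1 + 7 = 20
r2 -> r5 -> r3: 7 + 1 = 8
Best route has total 8.

8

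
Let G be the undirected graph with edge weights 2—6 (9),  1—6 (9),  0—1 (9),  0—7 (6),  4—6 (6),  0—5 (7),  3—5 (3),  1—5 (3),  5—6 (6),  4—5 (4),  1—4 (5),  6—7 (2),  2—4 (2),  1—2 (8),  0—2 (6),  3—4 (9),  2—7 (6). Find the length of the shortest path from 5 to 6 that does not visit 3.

A few of the 5→6 routes:
5-4-2-6: 4 + 2 + 9 = 15
5-4-2-7-6: 4 + 2 + 6 + 2 = 14
5-1-6: 3 + 9 = 12
5-1-4-6: 3 + 5 + 6 = 14
5-6: 6
5-4-6: 4 + 6 = 10
Best route has total 6.

6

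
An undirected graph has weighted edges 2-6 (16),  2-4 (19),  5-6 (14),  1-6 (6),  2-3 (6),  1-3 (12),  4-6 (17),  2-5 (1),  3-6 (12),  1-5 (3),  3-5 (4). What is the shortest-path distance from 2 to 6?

10

A few of the 2→6 routes:
2→3→6: 6 + 12 = 18
2→6: 16
2→5→6: 1 + 14 = 15
2→5→3→6: 1 + 4 + 12 = 17
2→5→1→6: 1 + 3 + 6 = 10
Best route has total 10.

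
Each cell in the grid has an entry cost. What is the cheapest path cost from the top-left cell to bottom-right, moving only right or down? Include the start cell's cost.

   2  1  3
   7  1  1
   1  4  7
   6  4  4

16

One optimal route is (0,0) -> (0,1) -> (1,1) -> (1,2) -> (2,2) -> (3,2).
Its cost is 2 + 1 + 1 + 1 + 7 + 4 = 16.
(Top row then right column would cost 18.)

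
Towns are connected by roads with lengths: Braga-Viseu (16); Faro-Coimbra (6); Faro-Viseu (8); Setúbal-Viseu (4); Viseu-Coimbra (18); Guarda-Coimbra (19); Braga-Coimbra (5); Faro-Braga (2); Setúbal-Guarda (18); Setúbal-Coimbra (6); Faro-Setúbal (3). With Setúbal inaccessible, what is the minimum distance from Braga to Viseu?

Some routes from Braga to Viseu avoiding Setúbal:
Braga - Viseu: 16
Braga - Coimbra - Faro - Viseu: 5 + 6 + 8 = 19
Braga - Faro - Viseu: 2 + 8 = 10
Best route has total 10.

10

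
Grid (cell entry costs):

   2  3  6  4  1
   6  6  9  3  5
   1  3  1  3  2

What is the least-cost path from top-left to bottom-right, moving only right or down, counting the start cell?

Path [0,0] → [1,0] → [2,0] → [2,1] → [2,2] → [2,3] → [2,4]: 2 + 6 + 1 + 3 + 1 + 3 + 2 = 18.
For comparison, the top-then-right route costs 23.

18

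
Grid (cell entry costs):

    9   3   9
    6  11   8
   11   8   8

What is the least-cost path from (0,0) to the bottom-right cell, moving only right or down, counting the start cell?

37

Path (0,0)→(0,1)→(0,2)→(1,2)→(2,2): 9 + 3 + 9 + 8 + 8 = 37.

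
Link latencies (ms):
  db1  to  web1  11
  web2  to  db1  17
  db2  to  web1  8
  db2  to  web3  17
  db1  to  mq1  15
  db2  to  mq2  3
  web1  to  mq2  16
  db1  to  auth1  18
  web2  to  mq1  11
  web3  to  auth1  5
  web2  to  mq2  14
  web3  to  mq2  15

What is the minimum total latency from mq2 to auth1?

Comparing a few candidate routes:
mq2 -> db2 -> web3 -> auth1: 3 + 17 + 5 = 25
mq2 -> web3 -> auth1: 15 + 5 = 20
mq2 -> web1 -> db2 -> web3 -> auth1: 16 + 8 + 17 + 5 = 46
mq2 -> db2 -> web1 -> db1 -> auth1: 3 + 8 + 11 + 18 = 40
mq2 -> web1 -> db1 -> auth1: 16 + 11 + 18 = 45
The minimum is 20 ms.

20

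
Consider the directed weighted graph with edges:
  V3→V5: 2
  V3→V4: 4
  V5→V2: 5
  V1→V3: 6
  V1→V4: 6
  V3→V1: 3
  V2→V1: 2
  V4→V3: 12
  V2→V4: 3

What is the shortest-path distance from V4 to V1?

Routes from V4 to V1:
V4 - V3 - V5 - V2 - V1: 12 + 2 + 5 + 2 = 21
V4 - V3 - V1: 12 + 3 = 15
Shortest: 15.

15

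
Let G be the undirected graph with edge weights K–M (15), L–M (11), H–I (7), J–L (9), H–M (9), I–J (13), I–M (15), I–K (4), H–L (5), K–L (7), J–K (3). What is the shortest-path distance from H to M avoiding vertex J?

Checking several routes:
H → M: 9
H → I → M: 7 + 15 = 22
H → L → M: 5 + 11 = 16
Shortest: 9.

9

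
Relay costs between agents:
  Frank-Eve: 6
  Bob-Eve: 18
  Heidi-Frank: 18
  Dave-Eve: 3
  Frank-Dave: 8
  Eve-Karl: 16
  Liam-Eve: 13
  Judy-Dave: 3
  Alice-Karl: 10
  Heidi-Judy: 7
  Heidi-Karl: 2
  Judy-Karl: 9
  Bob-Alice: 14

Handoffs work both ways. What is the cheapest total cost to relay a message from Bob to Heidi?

Checking several routes:
Bob -> Eve -> Dave -> Judy -> Karl -> Heidi: 18 + 3 + 3 + 9 + 2 = 35
Bob -> Eve -> Karl -> Heidi: 18 + 16 + 2 = 36
Bob -> Alice -> Karl -> Judy -> Heidi: 14 + 10 + 9 + 7 = 40
Bob -> Eve -> Frank -> Heidi: 18 + 6 + 18 = 42
Bob -> Eve -> Dave -> Judy -> Heidi: 18 + 3 + 3 + 7 = 31
Bob -> Alice -> Karl -> Heidi: 14 + 10 + 2 = 26
Best route has total 26.

26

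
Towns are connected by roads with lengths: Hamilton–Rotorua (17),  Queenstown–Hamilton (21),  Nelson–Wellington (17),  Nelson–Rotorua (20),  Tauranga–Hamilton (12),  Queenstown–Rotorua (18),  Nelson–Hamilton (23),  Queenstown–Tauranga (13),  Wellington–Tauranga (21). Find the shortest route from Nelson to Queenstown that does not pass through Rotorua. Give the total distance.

Checking several routes:
Nelson - Hamilton - Tauranga - Queenstown: 23 + 12 + 13 = 48
Nelson - Hamilton - Queenstown: 23 + 21 = 44
Nelson - Wellington - Tauranga - Queenstown: 17 + 21 + 13 = 51
The minimum is 44.

44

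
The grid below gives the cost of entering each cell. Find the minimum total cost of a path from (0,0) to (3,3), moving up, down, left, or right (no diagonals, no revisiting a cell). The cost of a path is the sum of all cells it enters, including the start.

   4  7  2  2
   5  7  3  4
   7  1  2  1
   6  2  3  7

26

One optimal route is [0,0] -> [0,1] -> [0,2] -> [1,2] -> [2,2] -> [2,3] -> [3,3].
Its cost is 4 + 7 + 2 + 3 + 2 + 1 + 7 = 26.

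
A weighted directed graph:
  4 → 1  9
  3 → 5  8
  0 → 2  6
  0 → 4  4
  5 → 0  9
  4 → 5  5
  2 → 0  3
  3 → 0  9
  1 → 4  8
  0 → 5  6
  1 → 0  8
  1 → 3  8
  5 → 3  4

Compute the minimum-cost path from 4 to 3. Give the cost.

9

Paths from 4 to 3:
4 -> 1 -> 0 -> 5 -> 3: 9 + 8 + 6 + 4 = 27
4 -> 1 -> 3: 9 + 8 = 17
4 -> 5 -> 3: 5 + 4 = 9
The minimum is 9.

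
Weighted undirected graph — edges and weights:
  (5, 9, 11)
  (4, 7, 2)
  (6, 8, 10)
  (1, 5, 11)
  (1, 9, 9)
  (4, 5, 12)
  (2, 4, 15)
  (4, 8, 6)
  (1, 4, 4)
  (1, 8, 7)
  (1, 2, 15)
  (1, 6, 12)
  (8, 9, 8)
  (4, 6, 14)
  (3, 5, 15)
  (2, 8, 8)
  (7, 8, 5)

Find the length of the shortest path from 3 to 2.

41

A few of the 3→2 routes:
3→5→4→8→2: 15 + 12 + 6 + 8 = 41
3→5→1→8→2: 15 + 11 + 7 + 8 = 41
3→5→1→2: 15 + 11 + 15 = 41
The minimum is 41.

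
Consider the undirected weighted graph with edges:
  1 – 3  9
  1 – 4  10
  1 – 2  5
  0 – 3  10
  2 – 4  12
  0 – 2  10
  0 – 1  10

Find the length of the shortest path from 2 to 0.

Some routes from 2 to 0:
2 - 0: 10
2 - 1 - 0: 5 + 10 = 15
2 - 1 - 3 - 0: 5 + 9 + 10 = 24
Shortest: 10.

10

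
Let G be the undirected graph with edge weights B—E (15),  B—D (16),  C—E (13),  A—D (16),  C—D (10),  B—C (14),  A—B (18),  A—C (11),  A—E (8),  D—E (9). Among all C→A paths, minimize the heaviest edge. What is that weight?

A few of the C→A routes:
C→A: max(11) = 11
C→B→E→D→A: max(14, 15, 9, 16) = 16
C→E→A: max(13, 8) = 13
C→D→E→A: max(10, 9, 8) = 10
C→B→E→A: max(14, 15, 8) = 15
The minimum achievable maximum is 10.

10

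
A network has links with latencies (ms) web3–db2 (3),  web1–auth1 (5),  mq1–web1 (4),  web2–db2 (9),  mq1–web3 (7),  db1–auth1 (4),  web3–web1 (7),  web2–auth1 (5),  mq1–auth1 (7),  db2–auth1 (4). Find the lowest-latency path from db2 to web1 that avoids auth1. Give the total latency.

Candidate routes:
db2 - web3 - mq1 - web1: 3 + 7 + 4 = 14
db2 - web3 - web1: 3 + 7 = 10
Shortest: 10 ms.

10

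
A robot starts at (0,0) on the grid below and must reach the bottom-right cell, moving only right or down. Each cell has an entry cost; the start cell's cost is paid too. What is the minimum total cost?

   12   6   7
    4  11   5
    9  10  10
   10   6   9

49

Best path: (0,0) -> (0,1) -> (0,2) -> (1,2) -> (2,2) -> (3,2)
Cost: 12 + 6 + 7 + 5 + 10 + 9 = 49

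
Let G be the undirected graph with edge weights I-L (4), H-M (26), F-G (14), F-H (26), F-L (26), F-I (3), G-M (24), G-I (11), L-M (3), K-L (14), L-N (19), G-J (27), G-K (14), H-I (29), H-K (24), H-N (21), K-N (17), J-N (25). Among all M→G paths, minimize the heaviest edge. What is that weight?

Checking several routes:
M - L - N - K - G: max(3, 19, 17, 14) = 19
M - L - I - G: max(3, 4, 11) = 11
M - G: max(24) = 24
M - L - K - G: max(3, 14, 14) = 14
M - L - I - F - G: max(3, 4, 3, 14) = 14
M - L - N - H - K - G: max(3, 19, 21, 24, 14) = 24
The minimum achievable maximum is 11.

11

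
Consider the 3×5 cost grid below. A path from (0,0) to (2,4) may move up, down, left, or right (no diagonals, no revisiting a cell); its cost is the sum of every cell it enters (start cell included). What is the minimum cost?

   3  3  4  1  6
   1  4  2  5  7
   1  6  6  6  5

Path [0,0] → [1,0] → [1,1] → [1,2] → [1,3] → [2,3] → [2,4]: 3 + 1 + 4 + 2 + 5 + 6 + 5 = 26.

26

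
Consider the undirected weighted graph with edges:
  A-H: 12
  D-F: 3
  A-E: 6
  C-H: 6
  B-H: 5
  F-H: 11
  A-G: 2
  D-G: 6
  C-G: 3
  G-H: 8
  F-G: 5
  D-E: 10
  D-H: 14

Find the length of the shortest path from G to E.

8

Comparing a few candidate routes:
G → A → E: 2 + 6 = 8
G → D → E: 6 + 10 = 16
G → F → D → E: 5 + 3 + 10 = 18
Shortest: 8.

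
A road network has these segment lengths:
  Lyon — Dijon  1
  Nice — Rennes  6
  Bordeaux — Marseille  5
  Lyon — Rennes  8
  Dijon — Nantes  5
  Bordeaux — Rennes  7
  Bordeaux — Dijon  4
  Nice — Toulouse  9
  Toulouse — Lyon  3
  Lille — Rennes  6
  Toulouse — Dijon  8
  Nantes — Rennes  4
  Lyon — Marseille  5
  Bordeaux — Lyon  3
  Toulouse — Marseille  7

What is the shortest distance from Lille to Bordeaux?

13

A few of the Lille→Bordeaux routes:
Lille - Rennes - Lyon - Dijon - Bordeaux: 6 + 8 + 1 + 4 = 19
Lille - Rennes - Nantes - Dijon - Lyon - Bordeaux: 6 + 4 + 5 + 1 + 3 = 19
Lille - Rennes - Nantes - Dijon - Bordeaux: 6 + 4 + 5 + 4 = 19
Lille - Rennes - Lyon - Bordeaux: 6 + 8 + 3 = 17
Lille - Rennes - Bordeaux: 6 + 7 = 13
The minimum is 13.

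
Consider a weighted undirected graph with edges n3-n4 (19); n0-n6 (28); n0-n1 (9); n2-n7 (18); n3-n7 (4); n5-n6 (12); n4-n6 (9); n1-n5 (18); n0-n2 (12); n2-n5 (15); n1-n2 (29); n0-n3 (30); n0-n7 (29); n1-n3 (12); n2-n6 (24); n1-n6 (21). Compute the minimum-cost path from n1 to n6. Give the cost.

Comparing a few candidate routes:
n1 - n6: 21
n1 - n0 - n2 - n6: 9 + 12 + 24 = 45
n1 - n3 - n4 - n6: 12 + 19 + 9 = 40
n1 - n5 - n6: 18 + 12 = 30
n1 - n0 - n6: 9 + 28 = 37
Shortest: 21.

21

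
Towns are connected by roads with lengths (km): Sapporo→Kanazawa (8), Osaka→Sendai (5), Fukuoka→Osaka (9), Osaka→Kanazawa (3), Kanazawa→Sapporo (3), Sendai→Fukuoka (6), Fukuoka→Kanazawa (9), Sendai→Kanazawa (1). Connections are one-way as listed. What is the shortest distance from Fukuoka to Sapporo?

12

Routes from Fukuoka to Sapporo:
Fukuoka - Osaka - Kanazawa - Sapporo: 9 + 3 + 3 = 15
Fukuoka - Kanazawa - Sapporo: 9 + 3 = 12
Fukuoka - Osaka - Sendai - Kanazawa - Sapporo: 9 + 5 + 1 + 3 = 18
Best route has total 12 km.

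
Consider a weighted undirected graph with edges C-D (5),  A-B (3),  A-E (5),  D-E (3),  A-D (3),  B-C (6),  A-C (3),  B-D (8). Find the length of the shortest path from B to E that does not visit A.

Candidate routes:
B → C → D → E: 6 + 5 + 3 = 14
B → D → E: 8 + 3 = 11
Best route has total 11.

11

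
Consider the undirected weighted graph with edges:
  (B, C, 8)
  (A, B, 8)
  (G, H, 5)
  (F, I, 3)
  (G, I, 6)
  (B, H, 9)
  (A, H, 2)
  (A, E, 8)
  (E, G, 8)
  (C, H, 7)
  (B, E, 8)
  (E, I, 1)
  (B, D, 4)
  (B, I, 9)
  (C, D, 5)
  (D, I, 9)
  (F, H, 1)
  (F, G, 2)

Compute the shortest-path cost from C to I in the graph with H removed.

14

Comparing a few candidate routes:
C→D→B→I: 5 + 4 + 9 = 18
C→B→E→I: 8 + 8 + 1 = 17
C→D→I: 5 + 9 = 14
C→D→B→E→I: 5 + 4 + 8 + 1 = 18
C→B→I: 8 + 9 = 17
Shortest: 14.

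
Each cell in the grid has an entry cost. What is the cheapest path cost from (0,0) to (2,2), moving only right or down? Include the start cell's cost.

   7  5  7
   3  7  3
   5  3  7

25

Best path: (0,0)→(1,0)→(2,0)→(2,1)→(2,2)
Cost: 7 + 3 + 5 + 3 + 7 = 25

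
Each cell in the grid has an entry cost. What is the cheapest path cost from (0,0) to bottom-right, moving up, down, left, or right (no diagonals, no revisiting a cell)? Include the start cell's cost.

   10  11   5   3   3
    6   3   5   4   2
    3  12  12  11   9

Path r0c0 r1c0 r1c1 r1c2 r1c3 r1c4 r2c4: 10 + 6 + 3 + 5 + 4 + 2 + 9 = 39.

39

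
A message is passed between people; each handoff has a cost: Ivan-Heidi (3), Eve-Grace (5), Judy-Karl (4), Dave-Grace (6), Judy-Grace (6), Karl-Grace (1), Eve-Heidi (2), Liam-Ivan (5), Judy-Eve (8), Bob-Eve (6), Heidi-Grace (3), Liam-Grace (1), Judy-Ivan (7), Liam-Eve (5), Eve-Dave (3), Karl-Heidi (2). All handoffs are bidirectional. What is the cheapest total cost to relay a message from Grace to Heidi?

Some routes from Grace to Heidi:
Grace-Karl-Heidi: 1 + 2 = 3
Grace-Eve-Heidi: 5 + 2 = 7
Grace-Heidi: 3
The minimum is 3.

3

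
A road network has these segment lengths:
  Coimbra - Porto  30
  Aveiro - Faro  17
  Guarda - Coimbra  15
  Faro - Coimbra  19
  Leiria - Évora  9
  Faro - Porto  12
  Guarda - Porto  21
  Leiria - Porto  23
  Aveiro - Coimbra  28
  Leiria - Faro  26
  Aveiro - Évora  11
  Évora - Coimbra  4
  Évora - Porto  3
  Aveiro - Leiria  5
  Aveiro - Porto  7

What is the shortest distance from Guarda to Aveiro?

Comparing a few candidate routes:
Guarda - Coimbra - Évora - Leiria - Aveiro: 15 + 4 + 9 + 5 = 33
Guarda - Porto - Évora - Aveiro: 21 + 3 + 11 = 35
Guarda - Porto - Évora - Leiria - Aveiro: 21 + 3 + 9 + 5 = 38
Guarda - Coimbra - Évora - Aveiro: 15 + 4 + 11 = 30
Guarda - Coimbra - Évora - Porto - Aveiro: 15 + 4 + 3 + 7 = 29
Guarda - Porto - Aveiro: 21 + 7 = 28
Shortest: 28.

28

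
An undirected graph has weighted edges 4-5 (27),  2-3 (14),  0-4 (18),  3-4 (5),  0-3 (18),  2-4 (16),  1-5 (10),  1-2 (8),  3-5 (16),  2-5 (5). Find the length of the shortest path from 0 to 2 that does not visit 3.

Routes from 0 to 2 avoiding 3:
0→4→5→1→2: 18 + 27 + 10 + 8 = 63
0→4→2: 18 + 16 = 34
0→4→5→2: 18 + 27 + 5 = 50
Shortest: 34.

34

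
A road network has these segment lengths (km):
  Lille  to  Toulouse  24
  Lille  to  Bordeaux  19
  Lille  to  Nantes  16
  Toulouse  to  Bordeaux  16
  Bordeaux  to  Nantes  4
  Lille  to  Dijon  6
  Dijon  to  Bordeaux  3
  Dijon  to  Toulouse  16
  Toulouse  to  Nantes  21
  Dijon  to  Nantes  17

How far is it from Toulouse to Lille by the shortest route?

22

Checking several routes:
Toulouse -> Bordeaux -> Nantes -> Lille: 16 + 4 + 16 = 36
Toulouse -> Bordeaux -> Lille: 16 + 19 = 35
Toulouse -> Bordeaux -> Dijon -> Lille: 16 + 3 + 6 = 25
Toulouse -> Lille: 24
Toulouse -> Nantes -> Bordeaux -> Dijon -> Lille: 21 + 4 + 3 + 6 = 34
Toulouse -> Dijon -> Lille: 16 + 6 = 22
The minimum is 22 km.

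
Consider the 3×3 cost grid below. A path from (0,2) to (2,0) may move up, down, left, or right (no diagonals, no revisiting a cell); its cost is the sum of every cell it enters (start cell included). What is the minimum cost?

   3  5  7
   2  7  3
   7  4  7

24

Take r0c2 r0c1 r0c0 r1c0 r2c0 for a total of 7 + 5 + 3 + 2 + 7 = 24.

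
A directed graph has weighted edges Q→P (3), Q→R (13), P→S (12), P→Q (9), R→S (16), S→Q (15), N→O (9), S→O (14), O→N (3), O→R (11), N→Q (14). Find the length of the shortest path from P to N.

Routes from P to N:
P-S-O-N: 12 + 14 + 3 = 29
P-Q-R-S-O-N: 9 + 13 + 16 + 14 + 3 = 55
The minimum is 29.

29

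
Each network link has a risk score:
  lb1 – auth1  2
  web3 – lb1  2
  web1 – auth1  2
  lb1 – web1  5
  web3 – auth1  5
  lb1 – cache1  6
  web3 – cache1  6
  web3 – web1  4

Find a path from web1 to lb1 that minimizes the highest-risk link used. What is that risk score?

Comparing a few candidate routes:
web1-auth1-lb1: max(2, 2) = 2
web1-web3-cache1-lb1: max(4, 6, 6) = 6
web1-auth1-web3-lb1: max(2, 5, 2) = 5
web1-lb1: max(5) = 5
web1-web3-auth1-lb1: max(4, 5, 2) = 5
web1-web3-lb1: max(4, 2) = 4
The minimum achievable maximum is 2.

2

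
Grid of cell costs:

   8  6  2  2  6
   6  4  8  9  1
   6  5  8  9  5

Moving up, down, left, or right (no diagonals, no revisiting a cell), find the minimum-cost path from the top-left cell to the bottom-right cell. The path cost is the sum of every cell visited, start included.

30

One optimal route is r0c0 -> r0c1 -> r0c2 -> r0c3 -> r0c4 -> r1c4 -> r2c4.
Its cost is 8 + 6 + 2 + 2 + 6 + 1 + 5 = 30.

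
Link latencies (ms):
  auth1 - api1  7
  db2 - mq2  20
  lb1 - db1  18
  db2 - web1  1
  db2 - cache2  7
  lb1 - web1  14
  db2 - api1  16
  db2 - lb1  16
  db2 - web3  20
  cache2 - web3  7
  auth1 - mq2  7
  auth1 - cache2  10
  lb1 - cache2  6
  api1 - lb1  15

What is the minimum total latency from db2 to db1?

A few of the db2→db1 routes:
db2 -> lb1 -> db1: 16 + 18 = 34
db2 -> api1 -> lb1 -> db1: 16 + 15 + 18 = 49
db2 -> web3 -> cache2 -> lb1 -> db1: 20 + 7 + 6 + 18 = 51
db2 -> web1 -> lb1 -> db1: 1 + 14 + 18 = 33
db2 -> cache2 -> lb1 -> db1: 7 + 6 + 18 = 31
The minimum is 31 ms.

31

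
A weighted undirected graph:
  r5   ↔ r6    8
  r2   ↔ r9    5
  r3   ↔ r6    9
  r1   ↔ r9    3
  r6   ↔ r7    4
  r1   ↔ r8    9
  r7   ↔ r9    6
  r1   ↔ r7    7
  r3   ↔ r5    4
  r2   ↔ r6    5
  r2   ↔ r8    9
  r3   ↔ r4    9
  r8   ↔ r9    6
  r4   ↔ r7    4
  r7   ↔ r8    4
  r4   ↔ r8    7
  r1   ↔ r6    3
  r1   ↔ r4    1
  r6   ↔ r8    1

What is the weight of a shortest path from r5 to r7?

12

Some routes from r5 to r7:
r5 - r3 - r4 - r7: 4 + 9 + 4 = 17
r5 - r6 - r7: 8 + 4 = 12
r5 - r6 - r1 - r4 - r7: 8 + 3 + 1 + 4 = 16
r5 - r6 - r8 - r7: 8 + 1 + 4 = 13
Shortest: 12.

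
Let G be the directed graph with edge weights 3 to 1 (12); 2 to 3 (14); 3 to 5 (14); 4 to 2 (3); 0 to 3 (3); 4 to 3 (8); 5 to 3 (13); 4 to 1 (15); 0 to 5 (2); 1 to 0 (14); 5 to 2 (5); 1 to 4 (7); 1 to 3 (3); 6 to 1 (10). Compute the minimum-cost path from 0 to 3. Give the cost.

Routes from 0 to 3:
0 -> 3: 3
0 -> 5 -> 2 -> 3: 2 + 5 + 14 = 21
0 -> 5 -> 3: 2 + 13 = 15
Shortest: 3.

3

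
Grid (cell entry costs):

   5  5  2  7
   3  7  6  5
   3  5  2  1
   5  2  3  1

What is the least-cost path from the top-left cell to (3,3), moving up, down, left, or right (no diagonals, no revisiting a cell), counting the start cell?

Cheapest: r0c0→r1c0→r2c0→r2c1→r2c2→r2c3→r3c3
  5 + 3 + 3 + 5 + 2 + 1 + 1 = 20

20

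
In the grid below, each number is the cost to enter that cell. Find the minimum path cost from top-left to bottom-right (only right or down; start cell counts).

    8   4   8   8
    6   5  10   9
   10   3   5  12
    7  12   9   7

41

Take (0,0) → (0,1) → (1,1) → (2,1) → (2,2) → (3,2) → (3,3) for a total of 8 + 4 + 5 + 3 + 5 + 9 + 7 = 41.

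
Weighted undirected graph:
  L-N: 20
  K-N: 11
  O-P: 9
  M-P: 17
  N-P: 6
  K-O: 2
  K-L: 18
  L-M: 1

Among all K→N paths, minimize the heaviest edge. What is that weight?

Paths from K to N:
K-L-M-P-N: max(18, 1, 17, 6) = 18
K-L-N: max(18, 20) = 20
K-O-P-M-L-N: max(2, 9, 17, 1, 20) = 20
K-N: max(11) = 11
K-O-P-N: max(2, 9, 6) = 9
Best route has worst link 9.

9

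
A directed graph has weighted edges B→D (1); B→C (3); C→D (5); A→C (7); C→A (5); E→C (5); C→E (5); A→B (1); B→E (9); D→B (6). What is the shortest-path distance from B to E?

8

Candidate routes:
B-C-E: 3 + 5 = 8
B-E: 9
The minimum is 8.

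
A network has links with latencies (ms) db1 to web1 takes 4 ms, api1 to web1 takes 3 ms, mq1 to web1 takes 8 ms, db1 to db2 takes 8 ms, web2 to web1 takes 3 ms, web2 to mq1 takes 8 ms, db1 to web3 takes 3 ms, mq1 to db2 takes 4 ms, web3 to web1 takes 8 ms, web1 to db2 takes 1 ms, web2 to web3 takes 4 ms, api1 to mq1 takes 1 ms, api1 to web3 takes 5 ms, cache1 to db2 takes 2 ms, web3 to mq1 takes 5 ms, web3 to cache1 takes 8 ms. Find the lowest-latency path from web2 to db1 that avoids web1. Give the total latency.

7

A few of the web2→db1 routes:
web2 -> web3 -> db1: 4 + 3 = 7
web2 -> mq1 -> web3 -> db1: 8 + 5 + 3 = 16
web2 -> mq1 -> db2 -> db1: 8 + 4 + 8 = 20
web2 -> web3 -> mq1 -> db2 -> db1: 4 + 5 + 4 + 8 = 21
web2 -> web3 -> api1 -> mq1 -> db2 -> db1: 4 + 5 + 1 + 4 + 8 = 22
web2 -> mq1 -> api1 -> web3 -> db1: 8 + 1 + 5 + 3 = 17
The minimum is 7 ms.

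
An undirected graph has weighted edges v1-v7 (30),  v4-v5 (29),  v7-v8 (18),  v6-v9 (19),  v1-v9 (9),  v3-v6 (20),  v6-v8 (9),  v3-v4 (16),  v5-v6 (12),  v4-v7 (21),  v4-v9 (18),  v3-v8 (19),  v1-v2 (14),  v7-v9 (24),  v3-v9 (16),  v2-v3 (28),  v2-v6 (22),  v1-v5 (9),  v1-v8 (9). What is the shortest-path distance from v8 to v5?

Comparing a few candidate routes:
v8 → v1 → v9 → v6 → v5: 9 + 9 + 19 + 12 = 49
v8 → v1 → v5: 9 + 9 = 18
v8 → v6 → v5: 9 + 12 = 21
v8 → v3 → v9 → v1 → v5: 19 + 16 + 9 + 9 = 53
v8 → v3 → v6 → v5: 19 + 20 + 12 = 51
v8 → v6 → v9 → v1 → v5: 9 + 19 + 9 + 9 = 46
Best route has total 18.

18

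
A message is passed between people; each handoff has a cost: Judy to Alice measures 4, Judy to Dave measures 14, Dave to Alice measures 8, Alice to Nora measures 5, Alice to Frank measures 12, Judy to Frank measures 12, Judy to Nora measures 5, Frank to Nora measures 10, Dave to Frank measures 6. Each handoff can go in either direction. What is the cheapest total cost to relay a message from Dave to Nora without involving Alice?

Candidate routes:
Dave -> Judy -> Nora: 14 + 5 = 19
Dave -> Frank -> Nora: 6 + 10 = 16
Dave -> Judy -> Frank -> Nora: 14 + 12 + 10 = 36
Dave -> Frank -> Judy -> Nora: 6 + 12 + 5 = 23
Best route has total 16.

16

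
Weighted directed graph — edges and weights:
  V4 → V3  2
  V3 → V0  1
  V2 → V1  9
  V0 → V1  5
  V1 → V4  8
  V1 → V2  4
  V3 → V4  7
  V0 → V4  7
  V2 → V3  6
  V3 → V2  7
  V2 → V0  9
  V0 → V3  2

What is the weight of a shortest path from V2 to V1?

Candidate routes:
V2 -> V1: 9
V2 -> V0 -> V1: 9 + 5 = 14
V2 -> V3 -> V0 -> V1: 6 + 1 + 5 = 12
The minimum is 9.

9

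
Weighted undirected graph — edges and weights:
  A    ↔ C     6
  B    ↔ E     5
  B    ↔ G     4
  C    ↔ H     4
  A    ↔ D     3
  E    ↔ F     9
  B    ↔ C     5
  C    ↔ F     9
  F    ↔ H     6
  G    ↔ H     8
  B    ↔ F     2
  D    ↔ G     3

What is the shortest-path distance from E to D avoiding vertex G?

Candidate routes:
E-F-C-A-D: 9 + 9 + 6 + 3 = 27
E-F-B-C-A-D: 9 + 2 + 5 + 6 + 3 = 25
E-B-F-C-A-D: 5 + 2 + 9 + 6 + 3 = 25
E-B-C-A-D: 5 + 5 + 6 + 3 = 19
E-F-H-C-A-D: 9 + 6 + 4 + 6 + 3 = 28
E-B-F-H-C-A-D: 5 + 2 + 6 + 4 + 6 + 3 = 26
The minimum is 19.

19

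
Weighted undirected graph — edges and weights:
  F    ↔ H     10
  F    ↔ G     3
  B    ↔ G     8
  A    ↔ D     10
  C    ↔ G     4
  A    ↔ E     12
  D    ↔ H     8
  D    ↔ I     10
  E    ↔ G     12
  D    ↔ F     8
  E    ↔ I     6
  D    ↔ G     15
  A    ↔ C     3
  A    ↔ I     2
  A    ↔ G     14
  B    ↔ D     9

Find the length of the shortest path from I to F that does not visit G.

Checking several routes:
I - D - F: 10 + 8 = 18
I - A - D - H - F: 2 + 10 + 8 + 10 = 30
I - D - H - F: 10 + 8 + 10 = 28
I - E - A - D - F: 6 + 12 + 10 + 8 = 36
I - A - D - F: 2 + 10 + 8 = 20
Best route has total 18.

18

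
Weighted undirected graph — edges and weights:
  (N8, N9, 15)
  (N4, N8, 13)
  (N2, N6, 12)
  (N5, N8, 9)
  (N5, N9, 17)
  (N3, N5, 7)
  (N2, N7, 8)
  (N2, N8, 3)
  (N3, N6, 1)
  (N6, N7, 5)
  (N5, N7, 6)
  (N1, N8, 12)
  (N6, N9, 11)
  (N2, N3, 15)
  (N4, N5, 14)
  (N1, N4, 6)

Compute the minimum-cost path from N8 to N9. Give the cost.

A few of the N8→N9 routes:
N8 -> N2 -> N3 -> N6 -> N9: 3 + 15 + 1 + 11 = 30
N8 -> N2 -> N7 -> N6 -> N9: 3 + 8 + 5 + 11 = 27
N8 -> N5 -> N3 -> N6 -> N9: 9 + 7 + 1 + 11 = 28
N8 -> N5 -> N9: 9 + 17 = 26
N8 -> N9: 15
N8 -> N2 -> N6 -> N9: 3 + 12 + 11 = 26
Best route has total 15.

15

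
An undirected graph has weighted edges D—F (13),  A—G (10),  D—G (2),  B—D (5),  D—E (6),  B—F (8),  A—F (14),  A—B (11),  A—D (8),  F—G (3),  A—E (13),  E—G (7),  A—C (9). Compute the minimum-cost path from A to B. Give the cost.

11

Comparing a few candidate routes:
A → B: 11
A → G → F → B: 10 + 3 + 8 = 21
A → D → B: 8 + 5 = 13
A → D → G → F → B: 8 + 2 + 3 + 8 = 21
A → G → D → B: 10 + 2 + 5 = 17
A → F → B: 14 + 8 = 22
The minimum is 11.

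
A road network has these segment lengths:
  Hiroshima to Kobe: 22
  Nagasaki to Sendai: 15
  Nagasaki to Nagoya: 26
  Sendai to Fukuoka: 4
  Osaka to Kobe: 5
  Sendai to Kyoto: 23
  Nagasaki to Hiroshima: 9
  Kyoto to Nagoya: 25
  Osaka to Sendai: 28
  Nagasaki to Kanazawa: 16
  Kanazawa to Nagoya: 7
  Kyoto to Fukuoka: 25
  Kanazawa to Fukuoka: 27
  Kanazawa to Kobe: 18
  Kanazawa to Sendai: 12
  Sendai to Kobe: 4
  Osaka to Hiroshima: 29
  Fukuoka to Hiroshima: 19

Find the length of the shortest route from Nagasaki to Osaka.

Comparing a few candidate routes:
Nagasaki - Hiroshima - Kobe - Osaka: 9 + 22 + 5 = 36
Nagasaki - Kanazawa - Sendai - Kobe - Osaka: 16 + 12 + 4 + 5 = 37
Nagasaki - Hiroshima - Osaka: 9 + 29 = 38
Nagasaki - Sendai - Kobe - Osaka: 15 + 4 + 5 = 24
The minimum is 24.

24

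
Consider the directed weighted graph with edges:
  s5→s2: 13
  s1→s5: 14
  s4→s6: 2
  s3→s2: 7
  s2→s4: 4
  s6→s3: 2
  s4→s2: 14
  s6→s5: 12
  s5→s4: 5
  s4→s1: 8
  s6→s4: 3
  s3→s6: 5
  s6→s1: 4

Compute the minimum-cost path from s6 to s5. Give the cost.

12

Routes from s6 to s5:
s6 → s4 → s1 → s5: 3 + 8 + 14 = 25
s6 → s1 → s5: 4 + 14 = 18
s6 → s3 → s2 → s4 → s1 → s5: 2 + 7 + 4 + 8 + 14 = 35
s6 → s5: 12
The minimum is 12.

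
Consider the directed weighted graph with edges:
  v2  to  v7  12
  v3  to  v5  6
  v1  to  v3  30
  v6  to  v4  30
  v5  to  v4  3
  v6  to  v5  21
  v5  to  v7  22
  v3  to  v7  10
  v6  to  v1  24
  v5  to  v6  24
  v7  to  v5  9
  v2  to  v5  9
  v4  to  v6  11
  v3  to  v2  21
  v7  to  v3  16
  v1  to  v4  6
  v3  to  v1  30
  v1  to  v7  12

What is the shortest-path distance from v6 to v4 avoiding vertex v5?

Routes from v6 to v4 avoiding v5:
v6 -> v4: 30
v6 -> v1 -> v4: 24 + 6 = 30
Shortest: 30.

30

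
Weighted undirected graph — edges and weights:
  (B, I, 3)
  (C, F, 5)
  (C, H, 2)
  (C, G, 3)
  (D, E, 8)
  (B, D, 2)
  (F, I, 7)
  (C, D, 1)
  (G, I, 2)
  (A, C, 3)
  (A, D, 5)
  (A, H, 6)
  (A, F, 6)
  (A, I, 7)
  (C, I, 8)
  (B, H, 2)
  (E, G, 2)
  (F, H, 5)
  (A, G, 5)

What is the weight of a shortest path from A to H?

5

Comparing a few candidate routes:
A-C-H: 3 + 2 = 5
A-H: 6
A-D-C-H: 5 + 1 + 2 = 8
A-C-D-B-H: 3 + 1 + 2 + 2 = 8
Shortest: 5.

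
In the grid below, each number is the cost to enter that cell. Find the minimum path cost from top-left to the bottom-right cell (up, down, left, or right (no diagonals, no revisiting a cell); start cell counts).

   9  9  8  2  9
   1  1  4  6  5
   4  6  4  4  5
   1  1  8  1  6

30

Path r0c0 → r1c0 → r1c1 → r1c2 → r2c2 → r2c3 → r3c3 → r3c4: 9 + 1 + 1 + 4 + 4 + 4 + 1 + 6 = 30.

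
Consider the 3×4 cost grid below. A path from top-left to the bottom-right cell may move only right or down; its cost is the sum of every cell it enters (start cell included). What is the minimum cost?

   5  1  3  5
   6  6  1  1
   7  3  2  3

One optimal route is r0c0 r0c1 r0c2 r1c2 r1c3 r2c3.
Its cost is 5 + 1 + 3 + 1 + 1 + 3 = 14.
(Top row then right column would cost 18.)

14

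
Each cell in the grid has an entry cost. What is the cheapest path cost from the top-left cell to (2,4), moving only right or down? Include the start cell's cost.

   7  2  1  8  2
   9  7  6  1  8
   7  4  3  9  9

34

Take (0,0) (0,1) (0,2) (1,2) (1,3) (1,4) (2,4) for a total of 7 + 2 + 1 + 6 + 1 + 8 + 9 = 34.
(Top row then right column would cost 37.)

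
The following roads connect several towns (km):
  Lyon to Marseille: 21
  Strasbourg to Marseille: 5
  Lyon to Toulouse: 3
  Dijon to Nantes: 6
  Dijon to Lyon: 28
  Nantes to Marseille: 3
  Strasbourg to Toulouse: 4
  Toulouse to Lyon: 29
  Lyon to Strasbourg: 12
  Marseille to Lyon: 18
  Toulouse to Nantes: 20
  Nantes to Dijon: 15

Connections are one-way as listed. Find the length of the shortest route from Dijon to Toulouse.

Paths from Dijon to Toulouse:
Dijon -> Lyon -> Toulouse: 28 + 3 = 31
Dijon -> Nantes -> Marseille -> Lyon -> Strasbourg -> Toulouse: 6 + 3 + 18 + 12 + 4 = 43
Dijon -> Nantes -> Marseille -> Lyon -> Toulouse: 6 + 3 + 18 + 3 = 30
Dijon -> Lyon -> Strasbourg -> Toulouse: 28 + 12 + 4 = 44
Best route has total 30 km.

30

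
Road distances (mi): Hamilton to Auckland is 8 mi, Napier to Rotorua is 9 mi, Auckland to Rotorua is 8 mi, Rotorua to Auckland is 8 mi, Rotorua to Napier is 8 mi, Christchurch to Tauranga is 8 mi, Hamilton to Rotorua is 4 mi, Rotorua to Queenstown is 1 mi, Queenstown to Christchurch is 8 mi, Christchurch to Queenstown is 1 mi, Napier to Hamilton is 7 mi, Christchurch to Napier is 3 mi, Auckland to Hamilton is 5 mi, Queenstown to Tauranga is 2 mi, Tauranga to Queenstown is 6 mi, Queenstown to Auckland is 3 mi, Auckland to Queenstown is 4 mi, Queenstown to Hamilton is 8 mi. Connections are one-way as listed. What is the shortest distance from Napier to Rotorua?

9

Paths from Napier to Rotorua:
Napier - Rotorua: 9
Napier - Hamilton - Rotorua: 7 + 4 = 11
Napier - Hamilton - Auckland - Rotorua: 7 + 8 + 8 = 23
Best route has total 9 mi.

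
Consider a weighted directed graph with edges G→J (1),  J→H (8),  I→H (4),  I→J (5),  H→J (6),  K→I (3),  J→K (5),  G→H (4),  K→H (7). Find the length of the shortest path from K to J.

8

Routes from K to J:
K - H - J: 7 + 6 = 13
K - I - J: 3 + 5 = 8
K - I - H - J: 3 + 4 + 6 = 13
Best route has total 8.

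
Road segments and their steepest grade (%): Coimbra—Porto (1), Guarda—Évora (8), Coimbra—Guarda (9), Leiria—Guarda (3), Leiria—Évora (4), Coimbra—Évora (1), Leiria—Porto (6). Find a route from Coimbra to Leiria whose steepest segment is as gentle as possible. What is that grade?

4

Routes from Coimbra to Leiria:
Coimbra -> Évora -> Leiria: max(1, 4) = 4
Coimbra -> Évora -> Guarda -> Leiria: max(1, 8, 3) = 8
Coimbra -> Guarda -> Évora -> Leiria: max(9, 8, 4) = 9
Coimbra -> Porto -> Leiria: max(1, 6) = 6
Coimbra -> Guarda -> Leiria: max(9, 3) = 9
Best route has worst link 4%.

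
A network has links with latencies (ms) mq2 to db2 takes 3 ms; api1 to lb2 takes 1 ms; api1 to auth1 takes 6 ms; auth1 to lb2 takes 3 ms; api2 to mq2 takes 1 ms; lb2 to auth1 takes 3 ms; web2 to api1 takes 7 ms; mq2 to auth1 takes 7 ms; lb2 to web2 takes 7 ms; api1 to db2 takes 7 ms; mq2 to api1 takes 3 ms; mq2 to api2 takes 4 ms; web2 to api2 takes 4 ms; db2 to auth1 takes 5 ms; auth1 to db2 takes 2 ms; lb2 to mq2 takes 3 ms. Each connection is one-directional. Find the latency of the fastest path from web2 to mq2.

Paths from web2 to mq2:
web2→api1→auth1→lb2→mq2: 7 + 6 + 3 + 3 = 19
web2→api1→lb2→mq2: 7 + 1 + 3 = 11
web2→api1→db2→auth1→lb2→mq2: 7 + 7 + 5 + 3 + 3 = 25
web2→api2→mq2: 4 + 1 = 5
The minimum is 5 ms.

5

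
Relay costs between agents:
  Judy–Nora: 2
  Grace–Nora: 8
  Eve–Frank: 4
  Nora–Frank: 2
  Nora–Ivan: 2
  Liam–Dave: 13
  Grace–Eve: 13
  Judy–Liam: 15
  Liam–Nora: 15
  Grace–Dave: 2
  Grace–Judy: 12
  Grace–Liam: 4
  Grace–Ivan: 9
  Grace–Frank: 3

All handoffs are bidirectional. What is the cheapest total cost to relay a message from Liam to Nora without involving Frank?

Checking several routes:
Liam → Grace → Nora: 4 + 8 = 12
Liam → Grace → Ivan → Nora: 4 + 9 + 2 = 15
Liam → Judy → Nora: 15 + 2 = 17
Liam → Nora: 15
Shortest: 12.

12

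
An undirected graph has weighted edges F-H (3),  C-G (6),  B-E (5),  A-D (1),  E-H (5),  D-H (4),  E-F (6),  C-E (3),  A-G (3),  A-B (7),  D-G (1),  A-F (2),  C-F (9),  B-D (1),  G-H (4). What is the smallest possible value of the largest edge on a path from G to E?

5

A few of the G→E routes:
G - H - D - B - E: max(4, 4, 1, 5) = 5
G - H - F - A - D - B - E: max(4, 3, 2, 1, 1, 5) = 5
G - H - E: max(4, 5) = 5
Smallest bottleneck: 5.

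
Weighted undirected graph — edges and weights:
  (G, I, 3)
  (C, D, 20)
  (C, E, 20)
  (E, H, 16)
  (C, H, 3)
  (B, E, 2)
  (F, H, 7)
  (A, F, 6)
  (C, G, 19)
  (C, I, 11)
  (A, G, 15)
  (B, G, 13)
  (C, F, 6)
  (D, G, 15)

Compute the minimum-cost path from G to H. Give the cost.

Some routes from G to H:
G -> I -> C -> H: 3 + 11 + 3 = 17
G -> I -> C -> F -> H: 3 + 11 + 6 + 7 = 27
G -> C -> H: 19 + 3 = 22
Best route has total 17.

17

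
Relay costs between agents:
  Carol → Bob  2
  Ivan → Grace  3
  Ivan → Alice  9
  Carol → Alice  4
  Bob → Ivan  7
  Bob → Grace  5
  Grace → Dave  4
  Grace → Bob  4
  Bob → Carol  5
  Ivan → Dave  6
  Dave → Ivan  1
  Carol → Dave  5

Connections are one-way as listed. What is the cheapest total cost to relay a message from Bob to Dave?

Routes from Bob to Dave:
Bob → Ivan → Dave: 7 + 6 = 13
Bob → Ivan → Grace → Dave: 7 + 3 + 4 = 14
Bob → Carol → Dave: 5 + 5 = 10
Bob → Grace → Dave: 5 + 4 = 9
Shortest: 9.

9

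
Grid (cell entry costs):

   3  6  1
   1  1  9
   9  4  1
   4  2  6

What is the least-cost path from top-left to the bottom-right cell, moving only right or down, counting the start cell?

16

Take [0,0] [1,0] [1,1] [2,1] [2,2] [3,2] for a total of 3 + 1 + 1 + 4 + 1 + 6 = 16.
(Top row then right column would cost 26.)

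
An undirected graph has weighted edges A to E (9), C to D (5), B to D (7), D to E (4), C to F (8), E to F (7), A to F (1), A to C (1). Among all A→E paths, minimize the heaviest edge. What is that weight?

Routes from A to E:
A→E: max(9) = 9
A→C→D→E: max(1, 5, 4) = 5
A→F→E: max(1, 7) = 7
A→C→F→E: max(1, 8, 7) = 8
A→F→C→D→E: max(1, 8, 5, 4) = 8
The minimum achievable maximum is 5.

5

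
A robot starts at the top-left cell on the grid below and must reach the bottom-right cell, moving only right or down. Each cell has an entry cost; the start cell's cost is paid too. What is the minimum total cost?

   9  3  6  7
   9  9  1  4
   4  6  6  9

32

Best path: [0,0] [0,1] [0,2] [1,2] [1,3] [2,3]
Cost: 9 + 3 + 6 + 1 + 4 + 9 = 32
For comparison, the top-then-right route costs 38.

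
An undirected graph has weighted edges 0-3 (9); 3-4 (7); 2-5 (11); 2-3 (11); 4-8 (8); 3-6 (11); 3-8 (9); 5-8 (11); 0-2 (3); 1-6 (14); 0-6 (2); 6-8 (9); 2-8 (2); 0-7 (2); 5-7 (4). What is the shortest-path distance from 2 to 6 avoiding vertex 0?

Some routes from 2 to 6 avoiding 0:
2-8-3-6: 2 + 9 + 11 = 22
2-3-8-6: 11 + 9 + 9 = 29
2-3-6: 11 + 11 = 22
2-8-4-3-6: 2 + 8 + 7 + 11 = 28
2-8-6: 2 + 9 = 11
Best route has total 11.

11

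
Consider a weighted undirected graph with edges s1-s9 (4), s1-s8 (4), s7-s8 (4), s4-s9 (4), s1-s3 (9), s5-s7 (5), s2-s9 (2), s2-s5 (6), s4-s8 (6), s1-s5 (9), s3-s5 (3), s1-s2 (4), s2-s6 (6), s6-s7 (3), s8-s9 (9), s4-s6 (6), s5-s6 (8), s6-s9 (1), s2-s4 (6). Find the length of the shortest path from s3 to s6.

11

Some routes from s3 to s6:
s3→s5→s7→s6: 3 + 5 + 3 = 11
s3→s5→s6: 3 + 8 = 11
s3→s1→s2→s9→s6: 9 + 4 + 2 + 1 = 16
s3→s5→s2→s6: 3 + 6 + 6 = 15
s3→s1→s9→s6: 9 + 4 + 1 = 14
s3→s5→s2→s9→s6: 3 + 6 + 2 + 1 = 12
The minimum is 11.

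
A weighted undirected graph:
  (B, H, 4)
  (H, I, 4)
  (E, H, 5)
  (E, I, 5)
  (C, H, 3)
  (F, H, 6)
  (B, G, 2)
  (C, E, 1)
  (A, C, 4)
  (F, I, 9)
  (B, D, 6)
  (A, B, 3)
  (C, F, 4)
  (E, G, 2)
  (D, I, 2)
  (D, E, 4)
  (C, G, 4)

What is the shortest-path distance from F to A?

Checking several routes:
F-H-C-A: 6 + 3 + 4 = 13
F-C-A: 4 + 4 = 8
F-C-E-G-B-A: 4 + 1 + 2 + 2 + 3 = 12
F-C-G-B-A: 4 + 4 + 2 + 3 = 13
Shortest: 8.

8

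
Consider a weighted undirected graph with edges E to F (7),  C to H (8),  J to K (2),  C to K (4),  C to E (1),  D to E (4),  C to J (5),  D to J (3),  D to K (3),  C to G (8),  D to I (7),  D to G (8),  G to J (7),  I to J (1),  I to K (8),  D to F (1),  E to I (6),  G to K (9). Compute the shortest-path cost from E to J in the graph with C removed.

Checking several routes:
E → F → D → K → J: 7 + 1 + 3 + 2 = 13
E → D → I → J: 4 + 7 + 1 = 12
E → F → D → J: 7 + 1 + 3 = 11
E → I → J: 6 + 1 = 7
E → D → K → J: 4 + 3 + 2 = 9
E → D → J: 4 + 3 = 7
Best route has total 7.

7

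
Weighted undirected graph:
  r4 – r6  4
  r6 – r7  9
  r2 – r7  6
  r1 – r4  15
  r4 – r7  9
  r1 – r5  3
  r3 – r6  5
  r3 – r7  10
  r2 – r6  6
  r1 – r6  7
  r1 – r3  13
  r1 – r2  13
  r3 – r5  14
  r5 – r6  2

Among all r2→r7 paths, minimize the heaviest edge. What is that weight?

Checking several routes:
r2-r6-r7: max(6, 9) = 9
r2-r7: max(6) = 6
r2-r6-r4-r7: max(6, 4, 9) = 9
r2-r6-r5-r1-r3-r7: max(6, 2, 3, 13, 10) = 13
r2-r6-r3-r7: max(6, 5, 10) = 10
Smallest bottleneck: 6.

6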